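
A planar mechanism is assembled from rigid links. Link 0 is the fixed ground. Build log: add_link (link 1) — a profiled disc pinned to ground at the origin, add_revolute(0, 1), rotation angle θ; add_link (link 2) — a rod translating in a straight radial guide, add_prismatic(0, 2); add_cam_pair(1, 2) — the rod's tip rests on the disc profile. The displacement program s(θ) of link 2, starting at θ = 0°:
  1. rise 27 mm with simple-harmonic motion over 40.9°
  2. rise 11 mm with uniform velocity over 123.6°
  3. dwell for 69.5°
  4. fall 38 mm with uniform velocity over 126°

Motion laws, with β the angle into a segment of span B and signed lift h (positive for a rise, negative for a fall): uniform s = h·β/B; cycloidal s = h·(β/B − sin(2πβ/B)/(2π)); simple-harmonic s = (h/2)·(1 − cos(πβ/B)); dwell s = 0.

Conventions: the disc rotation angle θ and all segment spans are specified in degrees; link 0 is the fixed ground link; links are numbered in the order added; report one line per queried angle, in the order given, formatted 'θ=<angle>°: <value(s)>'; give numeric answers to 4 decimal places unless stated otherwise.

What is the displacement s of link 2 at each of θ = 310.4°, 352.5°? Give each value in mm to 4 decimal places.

seg 1 [0°–40.9°] simple-harmonic, h=27: full span → s += 27 → s = 27.0000
seg 2 [40.9°–164.5°] uniform, h=11: full span → s += 11 → s = 38.0000
seg 3 [164.5°–234°] dwell: s stays 38.0000
seg 4 [234°–360°] uniform, h=-38: θ=310.4° here. β=76.4, B=126. -38·76.4/126 = -23.0413 → s = 14.9587
seg 4 [234°–360°] uniform, h=-38: θ=352.5° here. β=118.5, B=126. -38·118.5/126 = -35.7381 → s = 2.2619

θ=310.4°: 14.9587
θ=352.5°: 2.2619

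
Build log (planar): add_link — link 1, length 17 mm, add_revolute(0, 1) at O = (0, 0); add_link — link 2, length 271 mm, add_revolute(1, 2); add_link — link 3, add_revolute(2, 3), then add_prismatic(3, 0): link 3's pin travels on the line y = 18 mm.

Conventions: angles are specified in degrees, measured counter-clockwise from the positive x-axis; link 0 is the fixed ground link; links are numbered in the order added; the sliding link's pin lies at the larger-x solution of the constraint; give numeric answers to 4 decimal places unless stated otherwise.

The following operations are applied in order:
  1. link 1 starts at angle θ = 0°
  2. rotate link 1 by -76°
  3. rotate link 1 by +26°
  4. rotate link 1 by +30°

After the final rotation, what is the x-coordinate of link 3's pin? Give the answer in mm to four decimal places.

geometry: r = 17 mm, L = 271 mm, e = 18 mm; θ starts at 0°
rotate link 1 by -76°: θ ← 0° -76° = -76°
rotate link 1 by +26°: θ ← -76° +26° = -50°
rotate link 1 by +30°: θ ← -50° +30° = -20°
crank pin P = (r cos θ, r sin θ) = (15.974775, -5.814342)
h = r sin θ − e = -5.814342 − 18 = -23.814342
x = r cos θ + √(L² − h²) = 15.974775 + 269.951620 = 285.926394

285.9264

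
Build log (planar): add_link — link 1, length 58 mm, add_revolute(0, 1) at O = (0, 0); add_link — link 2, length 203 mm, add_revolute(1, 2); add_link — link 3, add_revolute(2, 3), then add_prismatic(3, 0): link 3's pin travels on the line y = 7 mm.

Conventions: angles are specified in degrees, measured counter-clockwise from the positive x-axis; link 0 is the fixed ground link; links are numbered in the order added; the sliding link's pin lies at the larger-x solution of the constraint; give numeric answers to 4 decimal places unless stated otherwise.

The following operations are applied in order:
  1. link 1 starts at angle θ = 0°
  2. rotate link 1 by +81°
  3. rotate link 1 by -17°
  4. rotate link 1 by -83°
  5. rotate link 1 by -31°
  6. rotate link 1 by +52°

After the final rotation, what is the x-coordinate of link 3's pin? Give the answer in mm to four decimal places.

geometry: r = 58 mm, L = 203 mm, e = 7 mm; θ starts at 0°
rotate link 1 by +81°: θ ← 0° +81° = 81°
rotate link 1 by -17°: θ ← 81° -17° = 64°
rotate link 1 by -83°: θ ← 64° -83° = -19°
rotate link 1 by -31°: θ ← -19° -31° = -50°
rotate link 1 by +52°: θ ← -50° +52° = 2°
crank pin P = (r cos θ, r sin θ) = (57.964668, 2.024171)
h = r sin θ − e = 2.024171 − 7 = -4.975829
x = r cos θ + √(L² − h²) = 57.964668 + 202.939008 = 260.903676

260.9037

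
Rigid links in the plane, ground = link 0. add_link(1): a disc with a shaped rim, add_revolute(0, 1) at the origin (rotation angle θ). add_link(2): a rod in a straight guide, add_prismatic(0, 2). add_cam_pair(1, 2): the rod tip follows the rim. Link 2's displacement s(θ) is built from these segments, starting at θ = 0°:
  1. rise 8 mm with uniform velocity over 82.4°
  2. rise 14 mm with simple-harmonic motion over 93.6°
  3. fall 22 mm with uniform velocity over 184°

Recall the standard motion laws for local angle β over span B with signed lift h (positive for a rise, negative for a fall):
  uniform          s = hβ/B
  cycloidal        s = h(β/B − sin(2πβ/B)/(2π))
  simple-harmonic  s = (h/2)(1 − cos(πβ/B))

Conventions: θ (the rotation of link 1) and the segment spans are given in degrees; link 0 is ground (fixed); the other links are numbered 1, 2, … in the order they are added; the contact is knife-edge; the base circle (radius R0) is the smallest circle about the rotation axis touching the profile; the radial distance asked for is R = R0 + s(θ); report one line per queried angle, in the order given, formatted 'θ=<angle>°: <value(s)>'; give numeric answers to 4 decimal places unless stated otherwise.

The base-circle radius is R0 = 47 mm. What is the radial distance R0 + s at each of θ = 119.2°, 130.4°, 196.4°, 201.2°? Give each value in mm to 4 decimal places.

segment 1 (0° to 82.4°, uniform, h = 8) is passed completely: s = 0.0000 + (8) = 8.0000
θ = 119.2° falls in segment 2 (82.4° to 176°, simple-harmonic, h = 14): β = 119.2 − 82.4 = 36.8°, B = 93.6°; Δs = 14/2·(1 − cos(π·0.3932)) = 4.6944; s = 8.0000 + 4.6944 = 12.6944
θ = 130.4° falls in segment 2 (82.4° to 176°, simple-harmonic, h = 14): β = 130.4 − 82.4 = 48°, B = 93.6°; Δs = 14/2·(1 − cos(π·0.5128)) = 7.2819; s = 8.0000 + 7.2819 = 15.2819
segment 2 (82.4° to 176°, simple-harmonic, h = 14) is passed completely: s = 8.0000 + (14) = 22.0000
θ = 196.4° falls in segment 3 (176° to 360°, uniform, h = -22): β = 196.4 − 176 = 20.4°, B = 184°; Δs = -22·20.4/184 = -2.4391; s = 22.0000 − 2.4391 = 19.5609
θ = 201.2° falls in segment 3 (176° to 360°, uniform, h = -22): β = 201.2 − 176 = 25.2°, B = 184°; Δs = -22·25.2/184 = -3.0130; s = 22.0000 − 3.0130 = 18.9870
θ=119.2°: R = R0 + s = 47 + 12.6944 = 59.6944
θ=130.4°: R = R0 + s = 47 + 15.2819 = 62.2819
θ=196.4°: R = R0 + s = 47 + 19.5609 = 66.5609
θ=201.2°: R = R0 + s = 47 + 18.9870 = 65.9870

θ=119.2°: 59.6944
θ=130.4°: 62.2819
θ=196.4°: 66.5609
θ=201.2°: 65.9870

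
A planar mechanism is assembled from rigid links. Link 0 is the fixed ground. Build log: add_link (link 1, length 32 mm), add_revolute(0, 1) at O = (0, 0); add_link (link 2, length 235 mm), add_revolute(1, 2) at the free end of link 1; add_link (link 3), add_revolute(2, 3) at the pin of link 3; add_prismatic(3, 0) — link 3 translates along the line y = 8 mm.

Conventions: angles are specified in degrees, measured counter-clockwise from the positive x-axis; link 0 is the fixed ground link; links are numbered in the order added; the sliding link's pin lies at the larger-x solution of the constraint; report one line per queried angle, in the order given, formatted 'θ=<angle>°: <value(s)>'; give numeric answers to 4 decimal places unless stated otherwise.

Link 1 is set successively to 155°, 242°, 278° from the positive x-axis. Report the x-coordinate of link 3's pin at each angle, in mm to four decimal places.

geometry: r = 32 mm, L = 235 mm, e = 8 mm
θ=155°: crank pin P = (r cos θ, r sin θ) = (-29.001849, 13.523784)
θ=155°: h = r sin θ − e = 13.523784 − 8 = 5.523784
θ=155°: x = r cos θ + √(L² − h²) = -29.001849 + 234.935071 = 205.933222
θ=242°: crank pin P = (r cos θ, r sin θ) = (-15.023090, -28.254323)
θ=242°: h = r sin θ − e = -28.254323 − 8 = -36.254323
θ=242°: x = r cos θ + √(L² − h²) = -15.023090 + 232.186615 = 217.163525
θ=278°: crank pin P = (r cos θ, r sin θ) = (4.453539, -31.688578)
θ=278°: h = r sin θ − e = -31.688578 − 8 = -39.688578
θ=278°: x = r cos θ + √(L² − h²) = 4.453539 + 231.624301 = 236.077840

θ=155°: 205.9332
θ=242°: 217.1635
θ=278°: 236.0778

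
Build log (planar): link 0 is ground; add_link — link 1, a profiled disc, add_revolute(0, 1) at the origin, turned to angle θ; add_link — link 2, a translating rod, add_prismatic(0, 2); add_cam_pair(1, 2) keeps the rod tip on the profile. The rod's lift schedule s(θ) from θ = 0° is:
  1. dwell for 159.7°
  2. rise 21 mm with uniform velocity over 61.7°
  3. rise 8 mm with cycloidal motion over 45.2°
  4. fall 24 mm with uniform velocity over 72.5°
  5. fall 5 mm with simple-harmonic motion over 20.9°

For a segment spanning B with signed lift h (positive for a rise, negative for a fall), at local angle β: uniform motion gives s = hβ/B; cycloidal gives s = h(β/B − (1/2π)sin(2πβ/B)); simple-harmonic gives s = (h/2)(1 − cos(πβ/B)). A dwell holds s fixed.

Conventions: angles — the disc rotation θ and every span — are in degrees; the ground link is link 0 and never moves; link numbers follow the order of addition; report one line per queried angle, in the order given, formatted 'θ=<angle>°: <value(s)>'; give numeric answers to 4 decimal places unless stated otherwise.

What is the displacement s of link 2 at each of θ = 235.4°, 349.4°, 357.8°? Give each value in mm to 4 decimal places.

seg 1 [0°–159.7°] dwell: s stays 0.0000
seg 2 [159.7°–221.4°] uniform, h=21: full span → s += 21 → s = 21.0000
seg 3 [221.4°–266.6°] cycloidal, h=8: θ=235.4° here. β=14, B=45.2. 8·(0.3097 − sin(2π·0.3097)/(2π)) = 1.2933 → s = 22.2933
seg 3 [221.4°–266.6°] cycloidal, h=8: full span → s += 8 → s = 29.0000
seg 4 [266.6°–339.1°] uniform, h=-24: full span → s += -24 → s = 5.0000
seg 5 [339.1°–360°] simple-harmonic, h=-5: θ=349.4° here. β=10.3, B=20.9. -5/2·(1 − cos(π·0.4928)) = -2.4436 → s = 2.5564
seg 5 [339.1°–360°] simple-harmonic, h=-5: θ=357.8° here. β=18.7, B=20.9. -5/2·(1 − cos(π·0.8947)) = -4.8645 → s = 0.1355

θ=235.4°: 22.2933
θ=349.4°: 2.5564
θ=357.8°: 0.1355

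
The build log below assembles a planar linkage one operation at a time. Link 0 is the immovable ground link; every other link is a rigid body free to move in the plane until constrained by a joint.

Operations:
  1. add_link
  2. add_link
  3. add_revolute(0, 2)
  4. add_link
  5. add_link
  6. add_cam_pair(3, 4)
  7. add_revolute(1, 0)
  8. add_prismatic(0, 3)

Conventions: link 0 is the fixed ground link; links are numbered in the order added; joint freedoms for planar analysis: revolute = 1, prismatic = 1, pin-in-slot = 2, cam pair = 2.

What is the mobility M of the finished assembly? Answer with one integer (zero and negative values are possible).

ground; <1,0,0>
#1 <2,0,0>
#2 <3,0,0>
R:0↔2 J1 <3,1,0>
#3 <4,1,0>
#4 <5,1,0>
C:3↔4 J2 <5,1,1>
R:1↔0 J1 <5,2,1>
P:0↔3 J1 <5,3,1>
3×4 − 2×3 − 1×1 = 5

M = 5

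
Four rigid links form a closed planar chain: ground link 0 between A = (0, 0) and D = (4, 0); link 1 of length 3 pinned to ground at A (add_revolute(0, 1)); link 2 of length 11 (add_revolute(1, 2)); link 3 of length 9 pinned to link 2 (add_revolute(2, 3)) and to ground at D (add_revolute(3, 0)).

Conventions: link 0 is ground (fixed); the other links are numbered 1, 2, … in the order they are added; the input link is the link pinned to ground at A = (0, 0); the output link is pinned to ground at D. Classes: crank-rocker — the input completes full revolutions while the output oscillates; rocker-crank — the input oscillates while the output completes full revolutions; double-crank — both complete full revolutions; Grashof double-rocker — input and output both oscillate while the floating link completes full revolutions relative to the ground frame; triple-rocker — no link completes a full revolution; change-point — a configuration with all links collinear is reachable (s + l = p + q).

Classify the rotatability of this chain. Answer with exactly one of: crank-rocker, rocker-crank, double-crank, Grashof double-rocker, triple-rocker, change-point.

lengths: ground=4, input=3, coupler=11, output=9
sorted: s=3 (shortest), l=11 (longest), p+q=13
s + l = 14 vs p + q = 13
s + l > p + q → non-Grashof → no link fully rotates → triple-rocker

triple-rocker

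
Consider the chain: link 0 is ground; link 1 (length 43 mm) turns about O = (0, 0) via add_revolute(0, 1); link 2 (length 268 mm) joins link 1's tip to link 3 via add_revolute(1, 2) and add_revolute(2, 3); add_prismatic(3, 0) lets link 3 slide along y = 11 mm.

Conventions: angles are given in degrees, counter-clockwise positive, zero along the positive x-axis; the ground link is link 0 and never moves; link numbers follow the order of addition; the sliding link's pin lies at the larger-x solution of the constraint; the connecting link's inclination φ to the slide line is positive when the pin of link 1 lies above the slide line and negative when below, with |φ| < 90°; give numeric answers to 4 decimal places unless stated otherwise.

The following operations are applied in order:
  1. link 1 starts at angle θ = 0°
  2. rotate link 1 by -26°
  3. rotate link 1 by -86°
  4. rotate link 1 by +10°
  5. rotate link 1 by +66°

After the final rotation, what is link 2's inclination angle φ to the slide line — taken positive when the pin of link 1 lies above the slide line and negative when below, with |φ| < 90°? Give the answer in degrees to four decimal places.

geometry: r = 43 mm, L = 268 mm, e = 11 mm; θ starts at 0°
rotate link 1 by -26°: θ ← 0° -26° = -26°
rotate link 1 by -86°: θ ← -26° -86° = -112°
rotate link 1 by +10°: θ ← -112° +10° = -102°
rotate link 1 by +66°: θ ← -102° +66° = -36°
h = r sin θ − e = -25.274766 − 11 = -36.274766
sin φ = h / L = -36.274766 / 268 = -0.13535360
φ = arcsin(-0.13535360) = -7.779068°

-7.7791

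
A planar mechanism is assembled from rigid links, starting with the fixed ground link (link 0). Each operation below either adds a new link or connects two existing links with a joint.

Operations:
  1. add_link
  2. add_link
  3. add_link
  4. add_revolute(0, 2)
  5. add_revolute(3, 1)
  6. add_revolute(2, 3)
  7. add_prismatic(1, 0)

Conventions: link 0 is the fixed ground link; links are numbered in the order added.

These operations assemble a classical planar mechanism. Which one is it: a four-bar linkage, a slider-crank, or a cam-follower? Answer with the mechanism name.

links: 4 (incl. ground); joints: 3 revolute, 1 prismatic, 0 higher (cam) pair, forming one closed loop
4 links, 3 revolutes + 1 prismatic in one loop → slider-crank

slider-crank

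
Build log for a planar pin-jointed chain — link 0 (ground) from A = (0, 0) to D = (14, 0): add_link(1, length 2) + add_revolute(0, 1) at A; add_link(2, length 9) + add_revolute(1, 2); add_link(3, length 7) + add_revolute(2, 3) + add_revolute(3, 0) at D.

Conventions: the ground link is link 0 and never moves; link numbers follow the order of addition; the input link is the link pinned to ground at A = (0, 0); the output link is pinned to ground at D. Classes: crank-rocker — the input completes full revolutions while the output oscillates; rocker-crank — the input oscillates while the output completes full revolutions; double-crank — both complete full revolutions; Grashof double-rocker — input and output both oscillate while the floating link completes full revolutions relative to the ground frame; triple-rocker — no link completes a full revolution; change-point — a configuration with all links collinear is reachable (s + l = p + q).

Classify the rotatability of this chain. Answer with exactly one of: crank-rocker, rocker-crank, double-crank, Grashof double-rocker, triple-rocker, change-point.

lengths: ground=14, input=2, coupler=9, output=7
sorted: s=2 (shortest), l=14 (longest), p+q=16
s + l = 16 vs p + q = 16
s + l = p + q → change-point (collinear configuration reachable)

change-point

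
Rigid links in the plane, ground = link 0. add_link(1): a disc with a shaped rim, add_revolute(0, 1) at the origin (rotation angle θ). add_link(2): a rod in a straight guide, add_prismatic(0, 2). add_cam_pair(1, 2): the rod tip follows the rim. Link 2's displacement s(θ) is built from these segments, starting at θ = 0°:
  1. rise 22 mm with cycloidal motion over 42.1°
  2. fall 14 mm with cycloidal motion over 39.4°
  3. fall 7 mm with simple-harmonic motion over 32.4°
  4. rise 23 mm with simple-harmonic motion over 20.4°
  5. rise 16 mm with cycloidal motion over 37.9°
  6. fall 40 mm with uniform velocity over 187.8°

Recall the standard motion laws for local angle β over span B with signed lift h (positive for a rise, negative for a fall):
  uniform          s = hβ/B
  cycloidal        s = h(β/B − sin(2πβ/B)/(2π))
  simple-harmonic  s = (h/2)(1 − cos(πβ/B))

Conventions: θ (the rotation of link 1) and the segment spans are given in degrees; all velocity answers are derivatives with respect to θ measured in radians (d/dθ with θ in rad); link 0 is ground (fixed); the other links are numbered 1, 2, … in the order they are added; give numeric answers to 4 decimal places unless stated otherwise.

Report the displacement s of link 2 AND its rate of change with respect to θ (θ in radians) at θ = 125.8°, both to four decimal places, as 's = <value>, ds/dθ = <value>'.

segment 1 (0° to 42.1°, cycloidal, h = 22) is passed completely: s = 0.0000 + (22) = 22.0000
segment 2 (42.1° to 81.5°, cycloidal, h = -14) is passed completely: s = 22.0000 + (-14) = 8.0000
segment 3 (81.5° to 113.9°, simple-harmonic, h = -7) is passed completely: s = 8.0000 + (-7) = 1.0000
θ = 125.8° falls in segment 4 (113.9° to 134.3°, simple-harmonic, h = 23): β = 125.8 − 113.9 = 11.9°, B = 20.4°; Δs = 23/2·(1 − cos(π·0.5833)) = 14.4764; s = 1.0000 + 14.4764 = 15.4764
velocity in seg [113.9°–134.3°] (simple-harmonic), θ in radians: β = 11.9° = 0.2077 rad, B = 20.4° = 0.3560 rad; ds/dθ = (πh/(2B)) sin(πβ/B) = (π·23/(2·0.3560)) sin(π·0.5833) = 98.013062 mm/rad

s = 15.4764, ds/dθ = 98.0131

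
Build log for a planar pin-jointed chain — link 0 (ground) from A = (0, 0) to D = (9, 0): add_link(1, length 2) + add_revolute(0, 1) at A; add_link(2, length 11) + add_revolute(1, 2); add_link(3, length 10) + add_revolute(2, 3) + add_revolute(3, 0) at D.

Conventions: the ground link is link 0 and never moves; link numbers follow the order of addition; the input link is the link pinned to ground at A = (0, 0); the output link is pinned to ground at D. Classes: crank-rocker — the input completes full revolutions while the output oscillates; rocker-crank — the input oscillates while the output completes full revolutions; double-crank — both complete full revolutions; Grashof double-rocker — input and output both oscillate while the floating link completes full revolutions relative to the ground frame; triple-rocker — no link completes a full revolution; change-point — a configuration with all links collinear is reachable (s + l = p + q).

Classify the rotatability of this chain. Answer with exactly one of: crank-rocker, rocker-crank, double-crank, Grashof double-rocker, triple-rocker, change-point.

lengths: ground=9, input=2, coupler=11, output=10
sorted: s=2 (shortest), l=11 (longest), p+q=19
s + l = 13 vs p + q = 19
s + l < p + q (Grashof) with shortest = input link → crank-rocker

crank-rocker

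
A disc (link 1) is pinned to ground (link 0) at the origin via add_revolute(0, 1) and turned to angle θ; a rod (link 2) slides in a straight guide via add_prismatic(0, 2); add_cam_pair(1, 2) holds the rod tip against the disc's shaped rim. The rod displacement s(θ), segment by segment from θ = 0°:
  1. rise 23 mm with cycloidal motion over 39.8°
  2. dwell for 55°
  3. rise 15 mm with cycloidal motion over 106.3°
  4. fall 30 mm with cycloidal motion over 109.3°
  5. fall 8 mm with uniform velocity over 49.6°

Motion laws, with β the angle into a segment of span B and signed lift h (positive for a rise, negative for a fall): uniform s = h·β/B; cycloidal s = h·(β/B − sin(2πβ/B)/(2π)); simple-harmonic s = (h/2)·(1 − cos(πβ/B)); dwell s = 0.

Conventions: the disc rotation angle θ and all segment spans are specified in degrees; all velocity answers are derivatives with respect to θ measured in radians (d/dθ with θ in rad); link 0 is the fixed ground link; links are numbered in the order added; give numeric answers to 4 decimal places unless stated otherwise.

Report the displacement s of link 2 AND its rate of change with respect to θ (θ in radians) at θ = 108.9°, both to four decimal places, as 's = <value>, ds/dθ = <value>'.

segment 1 (0° to 39.8°, cycloidal, h = 23) is passed completely: s = 0.0000 + (23) = 23.0000
segment 2 (39.8° to 94.8°, dwell): s unchanged at 23.0000
θ = 108.9° falls in segment 3 (94.8° to 201.1°, cycloidal, h = 15): β = 108.9 − 94.8 = 14.1°, B = 106.3°; Δs = 15·(0.1326 − sin(2π·0.1326)/(2π)) = 0.2225; s = 23.0000 + 0.2225 = 23.2225
velocity in seg [94.8°–201.1°] (cycloidal), θ in radians: β = 14.1° = 0.2461 rad, B = 106.3° = 1.8553 rad; ds/dθ = (h/B)(1 − cos(2πβ/B)) = (15/1.8553)(1 − cos(2π·0.1326)) = 2.649090 mm/rad

s = 23.2225, ds/dθ = 2.6491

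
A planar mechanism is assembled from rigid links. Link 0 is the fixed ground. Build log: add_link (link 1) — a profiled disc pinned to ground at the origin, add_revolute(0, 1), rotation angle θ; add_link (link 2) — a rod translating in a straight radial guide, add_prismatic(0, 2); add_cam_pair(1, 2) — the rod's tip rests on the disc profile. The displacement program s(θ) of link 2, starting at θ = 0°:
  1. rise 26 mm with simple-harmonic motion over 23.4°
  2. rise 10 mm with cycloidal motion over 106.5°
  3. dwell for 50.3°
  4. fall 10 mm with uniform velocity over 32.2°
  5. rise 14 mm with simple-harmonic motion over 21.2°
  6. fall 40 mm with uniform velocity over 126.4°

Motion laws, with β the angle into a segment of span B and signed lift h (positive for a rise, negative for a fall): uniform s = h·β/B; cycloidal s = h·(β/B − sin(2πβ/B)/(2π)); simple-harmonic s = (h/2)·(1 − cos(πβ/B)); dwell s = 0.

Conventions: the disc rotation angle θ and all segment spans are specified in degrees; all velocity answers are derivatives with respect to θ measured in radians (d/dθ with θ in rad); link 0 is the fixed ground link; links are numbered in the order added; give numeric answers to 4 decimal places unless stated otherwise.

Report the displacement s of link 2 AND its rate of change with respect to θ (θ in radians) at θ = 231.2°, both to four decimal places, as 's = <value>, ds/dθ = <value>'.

seg 1 [0°–23.4°] simple-harmonic, h=26: full span → s += 26 → s = 26.0000
seg 2 [23.4°–129.9°] cycloidal, h=10: full span → s += 10 → s = 36.0000
seg 3 [129.9°–180.2°] dwell: s stays 36.0000
seg 4 [180.2°–212.4°] uniform, h=-10: full span → s += -10 → s = 26.0000
seg 5 [212.4°–233.6°] simple-harmonic, h=14: θ=231.2° here. β=18.8, B=21.2. 14/2·(1 − cos(π·0.8868)) = 13.5619 → s = 39.5619
velocity in seg [212.4°–233.6°] (simple-harmonic), θ in radians: β = 18.8° = 0.3281 rad, B = 21.2° = 0.3700 rad; ds/dθ = (πh/(2B)) sin(πβ/B) = (π·14/(2·0.3700)) sin(π·0.8868) = 20.695003 mm/rad

s = 39.5619, ds/dθ = 20.6950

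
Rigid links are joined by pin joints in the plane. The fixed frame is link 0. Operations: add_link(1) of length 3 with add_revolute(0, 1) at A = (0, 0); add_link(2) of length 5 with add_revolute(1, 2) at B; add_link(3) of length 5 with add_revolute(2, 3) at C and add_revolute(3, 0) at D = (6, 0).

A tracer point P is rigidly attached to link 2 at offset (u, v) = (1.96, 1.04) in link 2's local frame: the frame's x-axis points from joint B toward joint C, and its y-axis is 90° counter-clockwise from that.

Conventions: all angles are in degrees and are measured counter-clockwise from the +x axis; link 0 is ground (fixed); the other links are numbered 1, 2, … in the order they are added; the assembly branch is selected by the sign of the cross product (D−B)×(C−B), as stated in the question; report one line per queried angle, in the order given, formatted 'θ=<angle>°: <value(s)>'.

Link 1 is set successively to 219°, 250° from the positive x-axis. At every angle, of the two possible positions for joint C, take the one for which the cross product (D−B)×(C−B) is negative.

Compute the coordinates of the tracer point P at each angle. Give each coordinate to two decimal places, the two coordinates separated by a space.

A=(0,0), D=(6.00,0)
θ=219°: B = A + 3.00·(cos219°, sin219°) = (-2.3314, -1.8880)
θ=219°: |BD| = 8.5427
θ=219°: circle(B,5.00) ∩ circle(D,5.00): a=4.2713, h=2.5992
θ=219°:   candidates: C₊=(1.2599,1.5909) cross=22.204; C₋=(2.4087,-3.4789) cross=-22.204
θ=219°:   branch - wants cross < 0 → take C=(2.4087,-3.4789) (cross=-22.204)
θ=219°: ex = (C−B)/|BC| = (0.9480,-0.3182); ey = (0.3182,0.9480)
θ=219°: P = B + 1.96·ex + 1.04·ey = (-0.1424,-1.5257)
θ=250°: B = A + 3.00·(cos250°, sin250°) = (-1.0261, -2.8191)
θ=250°: |BD| = 7.5705
θ=250°: circle(B,5.00) ∩ circle(D,5.00): a=3.7853, h=3.2668
θ=250°:   candidates: C₊=(1.2705,1.6223) cross=24.731; C₋=(3.7034,-4.4414) cross=-24.731
θ=250°:   branch - wants cross < 0 → take C=(3.7034,-4.4414) (cross=-24.731)
θ=250°: ex = (C−B)/|BC| = (0.9459,-0.3245); ey = (0.3245,0.9459)
θ=250°: P = B + 1.96·ex + 1.04·ey = (1.1653,-2.4713)

θ=219°: -0.14 -1.53
θ=250°: 1.17 -2.47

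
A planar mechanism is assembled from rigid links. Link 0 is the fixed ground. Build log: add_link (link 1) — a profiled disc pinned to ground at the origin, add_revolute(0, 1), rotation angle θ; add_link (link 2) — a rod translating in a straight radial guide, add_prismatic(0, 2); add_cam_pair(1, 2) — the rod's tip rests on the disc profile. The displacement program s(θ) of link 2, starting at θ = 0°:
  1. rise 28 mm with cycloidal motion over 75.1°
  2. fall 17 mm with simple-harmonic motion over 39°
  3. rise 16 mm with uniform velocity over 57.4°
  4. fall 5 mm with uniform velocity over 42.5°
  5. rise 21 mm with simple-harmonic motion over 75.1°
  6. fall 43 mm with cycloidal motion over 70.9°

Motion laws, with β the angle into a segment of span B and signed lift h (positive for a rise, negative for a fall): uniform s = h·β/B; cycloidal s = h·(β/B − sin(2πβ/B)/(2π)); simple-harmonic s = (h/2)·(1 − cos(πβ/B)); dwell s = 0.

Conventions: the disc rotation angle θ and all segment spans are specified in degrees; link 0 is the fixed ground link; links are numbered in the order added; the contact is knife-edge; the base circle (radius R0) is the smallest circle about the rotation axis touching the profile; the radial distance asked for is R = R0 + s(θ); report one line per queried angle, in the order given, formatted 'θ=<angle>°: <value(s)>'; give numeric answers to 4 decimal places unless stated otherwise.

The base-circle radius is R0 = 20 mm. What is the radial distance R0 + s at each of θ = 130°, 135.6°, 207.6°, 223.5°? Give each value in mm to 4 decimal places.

seg 1 [0°–75.1°] cycloidal, h=28: full span → s += 28 → s = 28.0000
seg 2 [75.1°–114.1°] simple-harmonic, h=-17: full span → s += -17 → s = 11.0000
seg 3 [114.1°–171.5°] uniform, h=16: θ=130° here. β=15.9, B=57.4. 16·15.9/57.4 = 4.4321 → s = 15.4321
seg 3 [114.1°–171.5°] uniform, h=16: θ=135.6° here. β=21.5, B=57.4. 16·21.5/57.4 = 5.9930 → s = 16.9930
seg 3 [114.1°–171.5°] uniform, h=16: full span → s += 16 → s = 27.0000
seg 4 [171.5°–214°] uniform, h=-5: θ=207.6° here. β=36.1, B=42.5. -5·36.1/42.5 = -4.2471 → s = 22.7529
seg 4 [171.5°–214°] uniform, h=-5: full span → s += -5 → s = 22.0000
seg 5 [214°–289.1°] simple-harmonic, h=21: θ=223.5° here. β=9.5, B=75.1. 21/2·(1 − cos(π·0.1265)) = 0.8183 → s = 22.8183
θ=130°: R = R0 + s = 20 + 15.4321 = 35.4321
θ=135.6°: R = R0 + s = 20 + 16.9930 = 36.9930
θ=207.6°: R = R0 + s = 20 + 22.7529 = 42.7529
θ=223.5°: R = R0 + s = 20 + 22.8183 = 42.8183

θ=130°: 35.4321
θ=135.6°: 36.9930
θ=207.6°: 42.7529
θ=223.5°: 42.8183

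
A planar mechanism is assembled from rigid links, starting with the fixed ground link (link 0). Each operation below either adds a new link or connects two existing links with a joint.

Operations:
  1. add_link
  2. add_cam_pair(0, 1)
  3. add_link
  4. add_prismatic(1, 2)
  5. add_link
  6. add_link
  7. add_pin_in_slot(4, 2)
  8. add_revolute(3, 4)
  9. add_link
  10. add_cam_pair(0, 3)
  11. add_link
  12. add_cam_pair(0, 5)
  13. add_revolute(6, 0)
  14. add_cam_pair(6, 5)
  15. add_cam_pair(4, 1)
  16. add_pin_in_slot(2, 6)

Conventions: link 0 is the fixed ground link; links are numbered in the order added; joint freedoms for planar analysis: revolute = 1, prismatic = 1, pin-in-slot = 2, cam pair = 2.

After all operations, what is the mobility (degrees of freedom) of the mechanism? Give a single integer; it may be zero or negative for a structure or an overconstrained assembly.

(L,J1,J2)=(1,0,0); link0 fixed
link1: (2,0,0)
C 0-1 [J2]: (2,0,1)
link2: (3,0,1)
P 1-2 [J1]: (3,1,1)
link3: (4,1,1)
link4: (5,1,1)
PS 4-2 [J2]: (5,1,2)
R 3-4 [J1]: (5,2,2)
link5: (6,2,2)
C 0-3 [J2]: (6,2,3)
link6: (7,2,3)
C 0-5 [J2]: (7,2,4)
R 6-0 [J1]: (7,3,4)
C 6-5 [J2]: (7,3,5)
C 4-1 [J2]: (7,3,6)
PS 2-6 [J2]: (7,3,7)
Grübler: 3·6 − 2·3 − 7 = 5

M = 5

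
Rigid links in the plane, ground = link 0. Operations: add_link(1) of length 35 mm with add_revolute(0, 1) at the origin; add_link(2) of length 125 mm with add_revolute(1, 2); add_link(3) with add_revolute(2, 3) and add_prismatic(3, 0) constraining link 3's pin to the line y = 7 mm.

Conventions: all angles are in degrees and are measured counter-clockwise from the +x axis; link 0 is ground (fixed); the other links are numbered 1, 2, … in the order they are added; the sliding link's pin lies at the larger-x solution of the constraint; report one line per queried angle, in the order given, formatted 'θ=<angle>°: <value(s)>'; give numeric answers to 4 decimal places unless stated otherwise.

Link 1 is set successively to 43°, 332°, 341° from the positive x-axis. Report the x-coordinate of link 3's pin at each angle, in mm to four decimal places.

geometry: r = 35 mm, L = 125 mm, e = 7 mm
θ=43°: crank pin P = (r cos θ, r sin θ) = (25.597380, 23.869943)
θ=43°: h = r sin θ − e = 23.869943 − 7 = 16.869943
θ=43°: x = r cos θ + √(L² − h²) = 25.597380 + 123.856389 = 149.453768
θ=332°: crank pin P = (r cos θ, r sin θ) = (30.903166, -16.431505)
θ=332°: h = r sin θ − e = -16.431505 − 7 = -23.431505
θ=332°: x = r cos θ + √(L² − h²) = 30.903166 + 122.784220 = 153.687385
θ=341°: crank pin P = (r cos θ, r sin θ) = (33.093150, -11.394885)
θ=341°: h = r sin θ − e = -11.394885 − 7 = -18.394885
θ=341°: x = r cos θ + √(L² − h²) = 33.093150 + 123.639105 = 156.732255

θ=43°: 149.4538
θ=332°: 153.6874
θ=341°: 156.7323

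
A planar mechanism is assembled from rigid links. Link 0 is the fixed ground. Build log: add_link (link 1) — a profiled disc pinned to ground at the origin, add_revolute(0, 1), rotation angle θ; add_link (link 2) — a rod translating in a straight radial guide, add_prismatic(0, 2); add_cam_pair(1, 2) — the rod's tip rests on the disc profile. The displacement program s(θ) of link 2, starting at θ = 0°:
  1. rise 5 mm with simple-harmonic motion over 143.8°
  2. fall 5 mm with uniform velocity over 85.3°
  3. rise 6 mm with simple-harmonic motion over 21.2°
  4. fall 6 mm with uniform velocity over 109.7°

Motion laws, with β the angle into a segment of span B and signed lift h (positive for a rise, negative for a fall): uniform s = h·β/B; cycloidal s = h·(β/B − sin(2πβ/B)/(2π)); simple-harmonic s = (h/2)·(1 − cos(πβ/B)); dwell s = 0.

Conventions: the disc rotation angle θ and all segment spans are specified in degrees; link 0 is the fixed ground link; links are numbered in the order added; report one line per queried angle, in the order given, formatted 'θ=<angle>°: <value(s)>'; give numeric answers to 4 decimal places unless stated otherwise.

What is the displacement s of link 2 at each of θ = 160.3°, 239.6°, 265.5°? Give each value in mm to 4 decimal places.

seg 1 [0°–143.8°] simple-harmonic, h=5: full span → s += 5 → s = 5.0000
seg 2 [143.8°–229.1°] uniform, h=-5: θ=160.3° here. β=16.5, B=85.3. -5·16.5/85.3 = -0.9672 → s = 4.0328
seg 2 [143.8°–229.1°] uniform, h=-5: full span → s += -5 → s = 0.0000
seg 3 [229.1°–250.3°] simple-harmonic, h=6: θ=239.6° here. β=10.5, B=21.2. 6/2·(1 − cos(π·0.4953)) = 2.9555 → s = 2.9555
seg 3 [229.1°–250.3°] simple-harmonic, h=6: full span → s += 6 → s = 6.0000
seg 4 [250.3°–360°] uniform, h=-6: θ=265.5° here. β=15.2, B=109.7. -6·15.2/109.7 = -0.8314 → s = 5.1686

θ=160.3°: 4.0328
θ=239.6°: 2.9555
θ=265.5°: 5.1686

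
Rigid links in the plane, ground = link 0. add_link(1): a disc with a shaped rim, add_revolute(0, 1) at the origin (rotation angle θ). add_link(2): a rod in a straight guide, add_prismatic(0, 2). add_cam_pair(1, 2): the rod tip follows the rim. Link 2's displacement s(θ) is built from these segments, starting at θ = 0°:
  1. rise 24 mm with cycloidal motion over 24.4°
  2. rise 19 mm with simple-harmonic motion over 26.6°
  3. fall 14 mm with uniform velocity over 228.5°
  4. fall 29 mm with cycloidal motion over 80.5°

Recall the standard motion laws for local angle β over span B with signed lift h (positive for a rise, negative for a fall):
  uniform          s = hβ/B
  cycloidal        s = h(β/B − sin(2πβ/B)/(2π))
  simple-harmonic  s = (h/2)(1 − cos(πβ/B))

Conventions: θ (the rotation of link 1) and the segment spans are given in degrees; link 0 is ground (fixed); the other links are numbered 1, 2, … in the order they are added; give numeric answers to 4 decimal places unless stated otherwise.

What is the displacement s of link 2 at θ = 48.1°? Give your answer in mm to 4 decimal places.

segment 1 (0° to 24.4°, cycloidal, h = 24) is passed completely: s = 0.0000 + (24) = 24.0000
θ = 48.1° falls in segment 2 (24.4° to 51°, simple-harmonic, h = 19): β = 48.1 − 24.4 = 23.7°, B = 26.6°; Δs = 19/2·(1 − cos(π·0.8910)) = 18.4482; s = 24.0000 + 18.4482 = 42.4482

42.4482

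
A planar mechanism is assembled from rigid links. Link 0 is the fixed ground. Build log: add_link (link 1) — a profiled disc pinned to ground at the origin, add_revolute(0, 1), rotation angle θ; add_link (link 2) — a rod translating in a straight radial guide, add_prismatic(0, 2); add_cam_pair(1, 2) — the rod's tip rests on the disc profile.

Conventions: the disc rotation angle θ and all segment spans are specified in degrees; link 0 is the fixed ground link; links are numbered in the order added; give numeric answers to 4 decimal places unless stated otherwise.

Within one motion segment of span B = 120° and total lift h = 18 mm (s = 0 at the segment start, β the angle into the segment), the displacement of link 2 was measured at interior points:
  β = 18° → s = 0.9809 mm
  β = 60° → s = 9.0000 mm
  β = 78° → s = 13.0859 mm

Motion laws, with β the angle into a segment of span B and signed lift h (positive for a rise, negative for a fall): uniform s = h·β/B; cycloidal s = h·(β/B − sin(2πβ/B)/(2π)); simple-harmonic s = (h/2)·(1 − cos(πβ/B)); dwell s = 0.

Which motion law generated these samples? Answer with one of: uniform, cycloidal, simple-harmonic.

candidates at β/B = r: uniform s = h·r (linear in β); cycloidal s = h·(r − sin(2πr)/(2π)); simple-harmonic s = (h/2)(1 − cos(πr))
β=18°: printed 0.9809 | uniform 2.7000, cycloidal 0.3823, simple-harmonic 0.9809
β=60°: printed 9.0000 | uniform 9.0000, cycloidal 9.0000, simple-harmonic 9.0000
β=78°: printed 13.0859 | uniform 11.7000, cycloidal 14.0177, simple-harmonic 13.0859
only one law matches every sample → simple-harmonic

simple-harmonic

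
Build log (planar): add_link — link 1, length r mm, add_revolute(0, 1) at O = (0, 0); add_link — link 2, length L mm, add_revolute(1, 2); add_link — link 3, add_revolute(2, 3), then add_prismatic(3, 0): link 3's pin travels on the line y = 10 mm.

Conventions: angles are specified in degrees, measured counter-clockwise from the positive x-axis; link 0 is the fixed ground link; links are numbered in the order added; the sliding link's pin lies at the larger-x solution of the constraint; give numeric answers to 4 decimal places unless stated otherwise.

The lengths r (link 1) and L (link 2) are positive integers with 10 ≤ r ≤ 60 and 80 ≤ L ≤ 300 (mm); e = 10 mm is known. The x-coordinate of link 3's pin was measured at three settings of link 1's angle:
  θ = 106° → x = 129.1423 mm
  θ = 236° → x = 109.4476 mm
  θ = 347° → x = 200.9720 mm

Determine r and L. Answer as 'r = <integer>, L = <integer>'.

constraint per measurement: (x − r cos θ)² + (r sin θ − e)² = L²
subtracting the θ₁ and θ₂ equations cancels the r² and L² terms:
r = (x₁² − x₂²) / (2[(x₁cos θ₁ + e sin θ₁) − (x₂cos θ₂ + e sin θ₂)]) = 54.0000 → r = 54
L² = (x₁ − r cos θ₁)² + (r sin θ₁ − e)² = 22499.9868 → L = 150.0000 → L = 150
check at θ₃=347°: x = 200.9720 (printed 200.9720) ✓

r = 54, L = 150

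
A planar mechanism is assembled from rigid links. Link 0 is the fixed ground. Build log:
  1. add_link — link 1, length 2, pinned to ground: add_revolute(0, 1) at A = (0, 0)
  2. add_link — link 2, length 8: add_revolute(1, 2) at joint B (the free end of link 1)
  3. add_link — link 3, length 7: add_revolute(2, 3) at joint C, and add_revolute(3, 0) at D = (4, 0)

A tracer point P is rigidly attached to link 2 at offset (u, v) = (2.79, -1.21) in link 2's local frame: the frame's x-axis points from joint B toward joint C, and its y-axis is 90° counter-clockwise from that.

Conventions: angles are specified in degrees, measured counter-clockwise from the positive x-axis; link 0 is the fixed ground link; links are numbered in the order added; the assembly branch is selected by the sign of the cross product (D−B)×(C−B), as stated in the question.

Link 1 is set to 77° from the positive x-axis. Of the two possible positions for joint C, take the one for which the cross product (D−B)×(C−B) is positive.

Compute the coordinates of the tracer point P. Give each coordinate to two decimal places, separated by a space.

A=(0,0), D=(4.00,0)
B = A + 2.00·(cos77°, sin77°) = (0.4499, 1.9487)
|BD| = 4.0498
circle(B,8.00) ∩ circle(D,7.00): a=3.8768, h=6.9979
  candidates: C₊=(7.2157,6.2176) cross=28.340; C₋=(0.4811,-6.0512) cross=-28.340
  branch + wants cross > 0 → take C=(7.2157,6.2176) (cross=28.340)
ex = (C−B)/|BC| = (0.8457,0.5336); ey = (-0.5336,0.8457)
P = B + 2.79·ex + -1.21·ey = (3.4552,2.4142)

3.46 2.41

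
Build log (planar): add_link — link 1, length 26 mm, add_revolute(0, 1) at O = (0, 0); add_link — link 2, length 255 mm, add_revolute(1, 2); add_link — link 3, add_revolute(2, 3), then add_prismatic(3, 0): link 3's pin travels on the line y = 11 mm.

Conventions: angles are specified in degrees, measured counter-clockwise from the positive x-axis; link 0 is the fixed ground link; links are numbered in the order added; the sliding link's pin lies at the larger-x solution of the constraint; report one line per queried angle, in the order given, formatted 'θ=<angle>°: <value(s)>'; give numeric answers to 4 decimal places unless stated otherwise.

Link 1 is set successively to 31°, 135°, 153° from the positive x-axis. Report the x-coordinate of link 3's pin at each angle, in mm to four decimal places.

geometry: r = 26 mm, L = 255 mm, e = 11 mm
θ=31°: crank pin P = (r cos θ, r sin θ) = (22.286350, 13.390990)
θ=31°: h = r sin θ − e = 13.390990 − 11 = 2.390990
θ=31°: x = r cos θ + √(L² − h²) = 22.286350 + 254.988790 = 277.275140
θ=135°: crank pin P = (r cos θ, r sin θ) = (-18.384776, 18.384776)
θ=135°: h = r sin θ − e = 18.384776 − 11 = 7.384776
θ=135°: x = r cos θ + √(L² − h²) = -18.384776 + 254.893046 = 236.508270
θ=153°: crank pin P = (r cos θ, r sin θ) = (-23.166170, 11.803753)
θ=153°: h = r sin θ − e = 11.803753 − 11 = 0.803753
θ=153°: x = r cos θ + √(L² − h²) = -23.166170 + 254.998733 = 231.832564

θ=31°: 277.2751
θ=135°: 236.5083
θ=153°: 231.8326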